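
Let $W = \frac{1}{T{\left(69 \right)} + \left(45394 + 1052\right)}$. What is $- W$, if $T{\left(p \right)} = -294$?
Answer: $- \frac{1}{46152} \approx -2.1668 \cdot 10^{-5}$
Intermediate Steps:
$W = \frac{1}{46152}$ ($W = \frac{1}{-294 + \left(45394 + 1052\right)} = \frac{1}{-294 + 46446} = \frac{1}{46152} \approx 2.1668 \cdot 10^{-5}$)
$- W = \left(-1\right) \frac{1}{46152} = - \frac{1}{46152}$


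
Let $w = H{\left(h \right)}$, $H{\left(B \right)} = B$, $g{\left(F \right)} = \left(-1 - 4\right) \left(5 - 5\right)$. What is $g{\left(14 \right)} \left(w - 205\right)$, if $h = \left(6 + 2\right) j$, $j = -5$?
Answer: $0$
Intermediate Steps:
$g{\left(F \right)} = 0$ ($g{\left(F \right)} = \left(-5\right) 0 = 0$)
$h = -40$ ($h = \left(6 + 2\right) \left(-5\right) = 8 \left(-5\right) = -40$)
$w = -40$
$g{\left(14 \right)} \left(w - 205\right) = 0 \left(-40 - 205\right) = 0 \left(-245\right) = 0$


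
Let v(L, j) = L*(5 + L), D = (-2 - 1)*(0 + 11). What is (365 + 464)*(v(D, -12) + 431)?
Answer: 1123295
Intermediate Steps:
D = -33 (D = -3*11 = -33)
(365 + 464)*(v(D, -12) + 431) = (365 + 464)*(-33*(5 - 33) + 431) = 829*(-33*(-28) + 431) = 829*(924 + 431) = 829*1355 = 1123295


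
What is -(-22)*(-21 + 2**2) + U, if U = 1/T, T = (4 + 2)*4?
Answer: -8975/24 ≈ -373.96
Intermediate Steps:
T = 24 (T = 6*4 = 24)
U = 1/24 ≈ 0.041667
-(-22)*(-21 + 2**2) + U = -(-22)*(-21 + 2**2) + 1/24 = -(-22)*(-21 + 4) + 1/24 = -(-22)*(-17) + 1/24 = -22*17 + 1/24 = -374 + 1/24 = -8975/24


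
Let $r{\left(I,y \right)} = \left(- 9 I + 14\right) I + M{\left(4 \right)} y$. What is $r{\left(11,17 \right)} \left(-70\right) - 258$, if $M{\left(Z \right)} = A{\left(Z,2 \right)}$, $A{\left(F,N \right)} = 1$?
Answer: $64002$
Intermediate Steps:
$M{\left(Z \right)} = 1$
$r{\left(I,y \right)} = y + I \left(14 - 9 I\right)$ ($r{\left(I,y \right)} = \left(- 9 I + 14\right) I + 1 y = \left(14 - 9 I\right) I + y = I \left(14 - 9 I\right) + y = y + I \left(14 - 9 I\right)$)
$r{\left(11,17 \right)} \left(-70\right) - 258 = \left(17 - 9 \cdot 11^{2} + 14 \cdot 11\right) \left(-70\right) - 258 = \left(17 - 1089 + 154\right) \left(-70\right) - 258 = \left(-918\right) \left(-70\right) - 258 = 64260 - 258 = 64002$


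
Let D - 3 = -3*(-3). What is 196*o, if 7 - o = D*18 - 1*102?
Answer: -20972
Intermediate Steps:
D = 12 (D = 3 - 3*(-3) = 3 + 9 = 12)
o = -107 (o = 7 - (12*18 - 1*102) = 7 - (216 - 102) = 7 - 1*114 = 7 - 114 = -107)
196*o = 196*(-107) = -20972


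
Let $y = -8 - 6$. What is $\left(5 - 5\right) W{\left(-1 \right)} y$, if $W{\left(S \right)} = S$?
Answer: $0$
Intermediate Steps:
$y = -14$ ($y = -8 - 6 = -14$)
$\left(5 - 5\right) W{\left(-1 \right)} y = \left(5 - 5\right) \left(-1\right) \left(-14\right) = 0 \left(-1\right) \left(-14\right) = 0 \left(-14\right) = 0$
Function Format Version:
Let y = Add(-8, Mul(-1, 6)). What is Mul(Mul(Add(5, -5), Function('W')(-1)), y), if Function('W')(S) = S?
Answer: 0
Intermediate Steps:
y = -14 (y = Add(-8, -6) = -14)
Mul(Mul(Add(5, -5), Function('W')(-1)), y) = Mul(Mul(Add(5, -5), -1), -14) = Mul(Mul(0, -1), -14) = Mul(0, -14) = 0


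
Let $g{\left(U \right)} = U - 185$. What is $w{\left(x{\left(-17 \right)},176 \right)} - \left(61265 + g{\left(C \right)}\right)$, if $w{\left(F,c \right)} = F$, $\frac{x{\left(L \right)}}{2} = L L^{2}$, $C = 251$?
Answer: $-71157$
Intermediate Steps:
$x{\left(L \right)} = 2 L^{3}$ ($x{\left(L \right)} = 2 L L^{2} = 2 L^{3}$)
$g{\left(U \right)} = -185 + U$
$w{\left(x{\left(-17 \right)},176 \right)} - \left(61265 + g{\left(C \right)}\right) = 2 \left(-17\right)^{3} - \left(61265 + \left(-185 + 251\right)\right) = 2 \left(-4913\right) - \left(61265 + 66\right) = -9826 - 61331 = -71157$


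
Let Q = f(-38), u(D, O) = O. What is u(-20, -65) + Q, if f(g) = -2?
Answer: -67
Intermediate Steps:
Q = -2
u(-20, -65) + Q = -65 - 2 = -67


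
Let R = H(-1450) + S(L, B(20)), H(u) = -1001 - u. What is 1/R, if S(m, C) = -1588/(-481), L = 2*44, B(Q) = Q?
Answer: 481/217557 ≈ 0.0022109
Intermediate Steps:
L = 88
S(m, C) = 1588/481 (S(m, C) = -1588*(-1/481) = 1588/481)
R = 217557/481 (R = (-1001 - 1*(-1450)) + 1588/481 = (-1001 + 1450) + 1588/481 = 449 + 1588/481 = 217557/481 ≈ 452.30)
1/R = 1/(217557/481) = 481/217557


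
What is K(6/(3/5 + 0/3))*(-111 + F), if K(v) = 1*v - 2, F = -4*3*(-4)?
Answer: -504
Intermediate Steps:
F = 48 (F = -12*(-4) = 48)
K(v) = -2 + v (K(v) = v - 2 = -2 + v)
K(6/(3/5 + 0/3))*(-111 + F) = (-2 + 6/(3/5 + 0/3))*(-111 + 48) = (-2 + 6/(3*(⅕) + 0*(⅓)))*(-63) = (-2 + 6/(⅗ + 0))*(-63) = (-2 + 6/(⅗))*(-63) = (-2 + 6*(5/3))*(-63) = (-2 + 10)*(-63) = 8*(-63) = -504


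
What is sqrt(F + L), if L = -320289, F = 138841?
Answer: 2*I*sqrt(45362) ≈ 425.97*I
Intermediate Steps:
sqrt(F + L) = sqrt(138841 - 320289) = sqrt(-181448) = 2*I*sqrt(45362)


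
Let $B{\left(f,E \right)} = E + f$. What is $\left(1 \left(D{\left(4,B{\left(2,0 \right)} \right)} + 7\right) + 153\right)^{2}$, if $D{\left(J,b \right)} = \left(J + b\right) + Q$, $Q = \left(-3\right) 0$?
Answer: $27556$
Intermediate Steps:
$Q = 0$
$D{\left(J,b \right)} = J + b$ ($D{\left(J,b \right)} = \left(J + b\right) + 0 = J + b$)
$\left(1 \left(D{\left(4,B{\left(2,0 \right)} \right)} + 7\right) + 153\right)^{2} = \left(1 \left(\left(4 + \left(0 + 2\right)\right) + 7\right) + 153\right)^{2} = \left(1 \left(\left(4 + 2\right) + 7\right) + 153\right)^{2} = \left(1 \left(6 + 7\right) + 153\right)^{2} = \left(1 \cdot 13 + 153\right)^{2} = \left(13 + 153\right)^{2} = 166^{2} = 27556$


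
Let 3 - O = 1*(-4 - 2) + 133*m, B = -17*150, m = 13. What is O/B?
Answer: 172/255 ≈ 0.67451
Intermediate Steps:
B = -2550
O = -1720 (O = 3 - (1*(-4 - 2) + 133*13) = 3 - (1*(-6) + 1729) = 3 - (-6 + 1729) = 3 - 1*1723 = 3 - 1723 = -1720)
O/B = -1720/(-2550) = -1720*(-1/2550) = 172/255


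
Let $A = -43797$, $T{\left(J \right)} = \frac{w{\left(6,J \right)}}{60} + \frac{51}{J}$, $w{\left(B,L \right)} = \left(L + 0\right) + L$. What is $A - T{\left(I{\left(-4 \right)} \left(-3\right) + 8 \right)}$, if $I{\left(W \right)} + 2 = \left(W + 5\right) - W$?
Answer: $- \frac{1312379}{30} \approx -43746.0$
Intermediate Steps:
$w{\left(B,L \right)} = 2 L$ ($w{\left(B,L \right)} = L + L = 2 L$)
$I{\left(W \right)} = 3$ ($I{\left(W \right)} = -2 + \left(\left(W + 5\right) - W\right) = -2 + \left(\left(5 + W\right) - W\right) = -2 + 5 = 3$)
$T{\left(J \right)} = \frac{51}{J} + \frac{J}{30}$ ($T{\left(J \right)} = \frac{2 J}{60} + \frac{51}{J} = 2 J \frac{1}{60} + \frac{51}{J} = \frac{J}{30} + \frac{51}{J} = \frac{51}{J} + \frac{J}{30}$)
$A - T{\left(I{\left(-4 \right)} \left(-3\right) + 8 \right)} = -43797 - \left(\frac{51}{3 \left(-3\right) + 8} + \frac{3 \left(-3\right) + 8}{30}\right) = -43797 - \left(\frac{51}{-9 + 8} + \frac{-9 + 8}{30}\right) = -43797 - \left(\frac{51}{-1} + \frac{1}{30} \left(-1\right)\right) = -43797 - \left(51 \left(-1\right) - \frac{1}{30}\right) = -43797 - \left(-51 - \frac{1}{30}\right) = -43797 - - \frac{1531}{30} = -43797 + \frac{1531}{30} = - \frac{1312379}{30}$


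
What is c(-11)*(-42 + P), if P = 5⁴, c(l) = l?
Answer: -6413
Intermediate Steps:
P = 625
c(-11)*(-42 + P) = -11*(-42 + 625) = -11*583 = -6413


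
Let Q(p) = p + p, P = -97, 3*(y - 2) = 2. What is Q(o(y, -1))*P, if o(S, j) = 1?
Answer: -194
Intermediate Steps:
y = 8/3 (y = 2 + (1/3)*2 = 2 + 2/3 = 8/3 ≈ 2.6667)
Q(p) = 2*p
Q(o(y, -1))*P = (2*1)*(-97) = 2*(-97) = -194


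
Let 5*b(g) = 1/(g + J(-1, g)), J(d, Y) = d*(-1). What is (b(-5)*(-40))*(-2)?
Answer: -4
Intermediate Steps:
J(d, Y) = -d
b(g) = 1/(5*(1 + g)) (b(g) = 1/(5*(g - 1*(-1))) = 1/(5*(g + 1)) = 1/(5*(1 + g)))
(b(-5)*(-40))*(-2) = ((1/(5*(1 - 5)))*(-40))*(-2) = (((⅕)/(-4))*(-40))*(-2) = (((⅕)*(-¼))*(-40))*(-2) = -1/20*(-40)*(-2) = 2*(-2) = -4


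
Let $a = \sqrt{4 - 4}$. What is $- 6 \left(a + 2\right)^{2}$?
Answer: $-24$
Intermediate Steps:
$a = 0$ ($a = \sqrt{0} = 0$)
$- 6 \left(a + 2\right)^{2} = - 6 \left(0 + 2\right)^{2} = - 6 \cdot 2^{2} = \left(-6\right) 4 = -24$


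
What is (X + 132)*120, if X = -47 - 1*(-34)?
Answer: 14280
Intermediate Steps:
X = -13 (X = -47 + 34 = -13)
(X + 132)*120 = (-13 + 132)*120 = 119*120 = 14280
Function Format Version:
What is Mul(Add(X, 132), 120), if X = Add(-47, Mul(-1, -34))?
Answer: 14280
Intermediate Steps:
X = -13 (X = Add(-47, 34) = -13)
Mul(Add(X, 132), 120) = Mul(Add(-13, 132), 120) = Mul(119, 120) = 14280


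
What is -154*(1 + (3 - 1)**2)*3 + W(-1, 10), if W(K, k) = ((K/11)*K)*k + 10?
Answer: -25290/11 ≈ -2299.1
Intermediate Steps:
W(K, k) = 10 + k*K**2/11 (W(K, k) = ((K*(1/11))*K)*k + 10 = ((K/11)*K)*k + 10 = (K**2/11)*k + 10 = k*K**2/11 + 10 = 10 + k*K**2/11)
-154*(1 + (3 - 1)**2)*3 + W(-1, 10) = -154*(1 + (3 - 1)**2)*3 + (10 + (1/11)*10*(-1)**2) = -154*(1 + 2**2)*3 + (10 + (1/11)*10*1) = -154*(1 + 4)*3 + (10 + 10/11) = -770*3 + 120/11 = -154*15 + 120/11 = -2310 + 120/11 = -25290/11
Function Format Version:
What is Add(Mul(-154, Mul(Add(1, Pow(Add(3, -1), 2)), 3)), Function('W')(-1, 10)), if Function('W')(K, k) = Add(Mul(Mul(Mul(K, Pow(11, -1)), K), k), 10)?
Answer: Rational(-25290, 11) ≈ -2299.1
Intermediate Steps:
Function('W')(K, k) = Add(10, Mul(Rational(1, 11), k, Pow(K, 2))) (Function('W')(K, k) = Add(Mul(Mul(Mul(K, Rational(1, 11)), K), k), 10) = Add(Mul(Mul(Mul(Rational(1, 11), K), K), k), 10) = Add(Mul(Mul(Rational(1, 11), Pow(K, 2)), k), 10) = Add(Mul(Rational(1, 11), k, Pow(K, 2)), 10) = Add(10, Mul(Rational(1, 11), k, Pow(K, 2))))
Add(Mul(-154, Mul(Add(1, Pow(Add(3, -1), 2)), 3)), Function('W')(-1, 10)) = Add(Mul(-154, Mul(Add(1, Pow(Add(3, -1), 2)), 3)), Add(10, Mul(Rational(1, 11), 10, Pow(-1, 2)))) = Add(Mul(-154, Mul(Add(1, Pow(2, 2)), 3)), Add(10, Mul(Rational(1, 11), 10, 1))) = Add(Mul(-154, Mul(Add(1, 4), 3)), Add(10, Rational(10, 11))) = Add(Mul(-154, Mul(5, 3)), Rational(120, 11)) = Add(Mul(-154, 15), Rational(120, 11)) = Add(-2310, Rational(120, 11)) = Rational(-25290, 11)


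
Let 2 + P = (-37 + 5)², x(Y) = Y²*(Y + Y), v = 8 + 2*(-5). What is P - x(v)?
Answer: 1038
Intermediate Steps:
v = -2 (v = 8 - 10 = -2)
x(Y) = 2*Y³ (x(Y) = Y²*(2*Y) = 2*Y³)
P = 1022 (P = -2 + (-37 + 5)² = -2 + (-32)² = -2 + 1024 = 1022)
P - x(v) = 1022 - 2*(-2)³ = 1022 - 2*(-8) = 1022 - 1*(-16) = 1022 + 16 = 1038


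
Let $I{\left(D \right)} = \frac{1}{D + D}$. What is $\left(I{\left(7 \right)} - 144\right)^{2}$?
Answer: $\frac{4060225}{196} \approx 20715.0$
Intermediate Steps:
$I{\left(D \right)} = \frac{1}{2 D}$
$\left(I{\left(7 \right)} - 144\right)^{2} = \left(\frac{1}{2 \cdot 7} - 144\right)^{2} = \left(\frac{1}{2} \cdot \frac{1}{7} - 144\right)^{2} = \left(\frac{1}{14} - 144\right)^{2} = \left(- \frac{2015}{14}\right)^{2} = \frac{4060225}{196}$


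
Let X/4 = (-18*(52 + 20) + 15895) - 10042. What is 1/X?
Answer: 1/18228 ≈ 5.4861e-5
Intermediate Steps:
X = 18228 (X = 4*((-18*(52 + 20) + 15895) - 10042) = 4*((-18*72 + 15895) - 10042) = 4*((-1296 + 15895) - 10042) = 4*(14599 - 10042) = 4*4557 = 18228)
1/X = 1/18228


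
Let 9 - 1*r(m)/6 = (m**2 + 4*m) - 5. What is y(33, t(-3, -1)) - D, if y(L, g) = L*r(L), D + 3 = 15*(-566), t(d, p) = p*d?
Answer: -230493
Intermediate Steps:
t(d, p) = d*p
r(m) = 84 - 24*m - 6*m**2 (r(m) = 54 - 6*((m**2 + 4*m) - 5) = 54 - 6*(-5 + m**2 + 4*m) = 54 + (30 - 24*m - 6*m**2) = 84 - 24*m - 6*m**2)
D = -8493 (D = -3 + 15*(-566) = -3 - 8490 = -8493)
y(L, g) = L*(84 - 24*L - 6*L**2)
y(33, t(-3, -1)) - D = 6*33*(14 - 1*33**2 - 4*33) - 1*(-8493) = 6*33*(14 - 1*1089 - 132) + 8493 = 6*33*(14 - 1089 - 132) + 8493 = 6*33*(-1207) + 8493 = -238986 + 8493 = -230493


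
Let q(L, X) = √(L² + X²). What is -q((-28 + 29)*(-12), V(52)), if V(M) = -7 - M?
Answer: -5*√145 ≈ -60.208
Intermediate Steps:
-q((-28 + 29)*(-12), V(52)) = -√(((-28 + 29)*(-12))² + (-7 - 1*52)²) = -√((1*(-12))² + (-7 - 52)²) = -√((-12)² + (-59)²) = -√(144 + 3481) = -√3625 = -5*√145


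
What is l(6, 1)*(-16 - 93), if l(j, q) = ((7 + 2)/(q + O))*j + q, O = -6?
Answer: 5341/5 ≈ 1068.2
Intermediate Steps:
l(j, q) = q + 9*j/(-6 + q) (l(j, q) = ((7 + 2)/(q - 6))*j + q = (9/(-6 + q))*j + q = 9*j/(-6 + q) + q = q + 9*j/(-6 + q))
l(6, 1)*(-16 - 93) = ((1**2 - 6*1 + 9*6)/(-6 + 1))*(-16 - 93) = ((1 - 6 + 54)/(-5))*(-109) = -1/5*49*(-109) = -49/5*(-109) = 5341/5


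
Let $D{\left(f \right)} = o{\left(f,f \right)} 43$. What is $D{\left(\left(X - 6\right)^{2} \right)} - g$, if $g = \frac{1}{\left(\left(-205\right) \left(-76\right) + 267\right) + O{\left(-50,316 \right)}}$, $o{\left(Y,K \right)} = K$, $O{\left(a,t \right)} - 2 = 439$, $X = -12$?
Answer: $\frac{226924415}{16288} \approx 13932.0$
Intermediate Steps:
$O{\left(a,t \right)} = 441$ ($O{\left(a,t \right)} = 2 + 439 = 441$)
$D{\left(f \right)} = 43 f$ ($D{\left(f \right)} = f 43 = 43 f$)
$g = \frac{1}{16288}$ ($g = \frac{1}{\left(\left(-205\right) \left(-76\right) + 267\right) + 441} = \frac{1}{\left(15580 + 267\right) + 441} = \frac{1}{15847 + 441} = \frac{1}{16288} \approx 6.1395 \cdot 10^{-5}$)
$D{\left(\left(X - 6\right)^{2} \right)} - g = 43 \left(-12 - 6\right)^{2} - \frac{1}{16288} = 43 \left(-18\right)^{2} - \frac{1}{16288} = 43 \cdot 324 - \frac{1}{16288} = 13932 - \frac{1}{16288} = \frac{226924415}{16288}$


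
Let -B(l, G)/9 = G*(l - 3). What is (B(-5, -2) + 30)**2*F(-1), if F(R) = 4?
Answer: 51984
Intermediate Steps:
B(l, G) = -9*G*(-3 + l) (B(l, G) = -9*G*(l - 3) = -9*G*(-3 + l))
(B(-5, -2) + 30)**2*F(-1) = (9*(-2)*(3 - 1*(-5)) + 30)**2*4 = (9*(-2)*(3 + 5) + 30)**2*4 = (9*(-2)*8 + 30)**2*4 = (-144 + 30)**2*4 = (-114)**2*4 = 12996*4 = 51984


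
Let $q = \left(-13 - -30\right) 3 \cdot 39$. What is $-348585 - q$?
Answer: $-350574$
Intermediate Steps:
$q = 1989$ ($q = \left(-13 + 30\right) 3 \cdot 39 = 17 \cdot 3 \cdot 39 = 51 \cdot 39 = 1989$)
$-348585 - q = -348585 - 1989 = -350574$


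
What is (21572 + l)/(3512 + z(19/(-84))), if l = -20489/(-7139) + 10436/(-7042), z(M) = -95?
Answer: 542277721135/85891143723 ≈ 6.3135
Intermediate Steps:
l = 34890467/25136419 (l = -20489*(-1/7139) + 10436*(-1/7042) = 20489/7139 - 5218/3521 = 34890467/25136419 ≈ 1.3880)
(21572 + l)/(3512 + z(19/(-84))) = (21572 + 34890467/25136419)/(3512 - 95) = (542277721135/25136419)/3417 = (542277721135/25136419)*(1/3417) = 542277721135/85891143723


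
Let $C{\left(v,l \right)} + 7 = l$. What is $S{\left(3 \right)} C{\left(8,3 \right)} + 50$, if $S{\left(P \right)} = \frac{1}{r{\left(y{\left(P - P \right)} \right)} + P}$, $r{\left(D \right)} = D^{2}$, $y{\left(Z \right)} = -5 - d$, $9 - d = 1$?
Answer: $\frac{2149}{43} \approx 49.977$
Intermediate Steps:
$d = 8$ ($d = 9 - 1 = 8$)
$C{\left(v,l \right)} = -7 + l$
$y{\left(Z \right)} = -13$ ($y{\left(Z \right)} = -5 - 8 = -13$)
$S{\left(P \right)} = \frac{1}{169 + P}$ ($S{\left(P \right)} = \frac{1}{\left(-13\right)^{2} + P} = \frac{1}{169 + P}$)
$S{\left(3 \right)} C{\left(8,3 \right)} + 50 = \frac{-7 + 3}{169 + 3} + 50 = \frac{1}{172} \left(-4\right) + 50 = - \frac{1}{43} + 50 = \frac{2149}{43}$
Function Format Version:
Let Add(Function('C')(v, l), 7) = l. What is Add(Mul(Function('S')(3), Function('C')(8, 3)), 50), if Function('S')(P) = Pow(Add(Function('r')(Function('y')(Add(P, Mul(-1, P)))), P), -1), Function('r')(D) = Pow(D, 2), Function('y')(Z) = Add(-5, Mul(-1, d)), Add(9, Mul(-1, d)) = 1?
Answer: Rational(2149, 43) ≈ 49.977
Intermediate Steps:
d = 8 (d = Add(9, Mul(-1, 1)) = Add(9, -1) = 8)
Function('C')(v, l) = Add(-7, l)
Function('y')(Z) = -13 (Function('y')(Z) = Add(-5, Mul(-1, 8)) = Add(-5, -8) = -13)
Function('S')(P) = Pow(Add(169, P), -1) (Function('S')(P) = Pow(Add(Pow(-13, 2), P), -1) = Pow(Add(169, P), -1))
Add(Mul(Function('S')(3), Function('C')(8, 3)), 50) = Add(Mul(Pow(Add(169, 3), -1), Add(-7, 3)), 50) = Add(Mul(Pow(172, -1), -4), 50) = Add(Mul(Rational(1, 172), -4), 50) = Add(Rational(-1, 43), 50) = Rational(2149, 43)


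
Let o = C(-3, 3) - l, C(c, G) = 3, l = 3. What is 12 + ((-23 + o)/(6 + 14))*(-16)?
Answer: 152/5 ≈ 30.400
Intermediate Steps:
o = 0 (o = 3 - 1*3 = 3 - 3 = 0)
12 + ((-23 + o)/(6 + 14))*(-16) = 12 + ((-23 + 0)/(6 + 14))*(-16) = 12 - 23/20*(-16) = 12 + 92/5 = 152/5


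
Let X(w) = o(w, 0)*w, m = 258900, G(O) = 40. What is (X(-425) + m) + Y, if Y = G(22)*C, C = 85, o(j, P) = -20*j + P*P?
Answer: -3350200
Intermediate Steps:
o(j, P) = P**2 - 20*j (o(j, P) = -20*j + P**2 = P**2 - 20*j)
X(w) = -20*w**2 (X(w) = (0**2 - 20*w)*w = (0 - 20*w)*w = (-20*w)*w = -20*w**2)
Y = 3400 (Y = 40*85 = 3400)
(X(-425) + m) + Y = (-20*(-425)**2 + 258900) + 3400 = (-20*180625 + 258900) + 3400 = (-3612500 + 258900) + 3400 = -3353600 + 3400 = -3350200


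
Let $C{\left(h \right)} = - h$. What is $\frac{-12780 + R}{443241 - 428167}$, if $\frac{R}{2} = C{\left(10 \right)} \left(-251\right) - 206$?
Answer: $- \frac{4086}{7537} \approx -0.54213$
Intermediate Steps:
$R = 4608$ ($R = 2 \left(\left(-1\right) 10 \left(-251\right) - 206\right) = 2 \left(\left(-10\right) \left(-251\right) - 206\right) = 2 \left(2510 - 206\right) = 2 \cdot 2304 = 4608$)
$\frac{-12780 + R}{443241 - 428167} = \frac{-12780 + 4608}{443241 - 428167} = - \frac{8172}{15074} = \left(-8172\right) \frac{1}{15074} = - \frac{4086}{7537}$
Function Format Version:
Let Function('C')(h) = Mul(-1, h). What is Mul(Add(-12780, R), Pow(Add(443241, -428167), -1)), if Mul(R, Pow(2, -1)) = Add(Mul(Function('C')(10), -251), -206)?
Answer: Rational(-4086, 7537) ≈ -0.54213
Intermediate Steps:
R = 4608 (R = Mul(2, Add(Mul(Mul(-1, 10), -251), -206)) = Mul(2, Add(Mul(-10, -251), -206)) = Mul(2, Add(2510, -206)) = Mul(2, 2304) = 4608)
Mul(Add(-12780, R), Pow(Add(443241, -428167), -1)) = Mul(Add(-12780, 4608), Pow(Add(443241, -428167), -1)) = Mul(-8172, Pow(15074, -1)) = Mul(-8172, Rational(1, 15074)) = Rational(-4086, 7537)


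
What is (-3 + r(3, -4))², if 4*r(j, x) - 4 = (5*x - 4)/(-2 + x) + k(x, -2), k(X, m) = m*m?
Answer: 0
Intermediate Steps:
k(X, m) = m²
r(j, x) = 2 + (-4 + 5*x)/(4*(-2 + x)) (r(j, x) = 1 + ((5*x - 4)/(-2 + x) + (-2)²)/4 = 1 + ((-4 + 5*x)/(-2 + x) + 4)/4 = 1 + (4 + (-4 + 5*x)/(-2 + x))/4 = 1 + (1 + (-4 + 5*x)/(4*(-2 + x))) = 2 + (-4 + 5*x)/(4*(-2 + x)))
(-3 + r(3, -4))² = (-3 + (-20 + 13*(-4))/(4*(-2 - 4)))² = (-3 + (¼)*(-20 - 52)/(-6))² = (-3 + (¼)*(-⅙)*(-72))² = (-3 + 3)² = 0² = 0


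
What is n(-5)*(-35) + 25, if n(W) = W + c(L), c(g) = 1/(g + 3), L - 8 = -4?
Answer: 195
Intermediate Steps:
L = 4 (L = 8 - 4 = 4)
c(g) = 1/(3 + g)
n(W) = ⅐ + W (n(W) = W + 1/(3 + 4) = W + 1/7 = W + ⅐ = ⅐ + W)
n(-5)*(-35) + 25 = (⅐ - 5)*(-35) + 25 = -34/7*(-35) + 25 = 170 + 25 = 195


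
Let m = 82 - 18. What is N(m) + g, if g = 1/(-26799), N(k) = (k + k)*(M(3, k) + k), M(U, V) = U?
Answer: 229828223/26799 ≈ 8576.0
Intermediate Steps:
m = 64
N(k) = 2*k*(3 + k) (N(k) = (k + k)*(3 + k) = (2*k)*(3 + k) = 2*k*(3 + k))
g = -1/26799 ≈ -3.7315e-5
N(m) + g = 2*64*(3 + 64) - 1/26799 = 2*64*67 - 1/26799 = 8576 - 1/26799 = 229828223/26799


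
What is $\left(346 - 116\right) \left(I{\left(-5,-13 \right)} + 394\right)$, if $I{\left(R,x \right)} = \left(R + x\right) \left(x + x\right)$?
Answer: $198260$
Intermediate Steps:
$I{\left(R,x \right)} = 2 x \left(R + x\right)$ ($I{\left(R,x \right)} = \left(R + x\right) 2 x = 2 x \left(R + x\right)$)
$\left(346 - 116\right) \left(I{\left(-5,-13 \right)} + 394\right) = \left(346 - 116\right) \left(2 \left(-13\right) \left(-5 - 13\right) + 394\right) = 230 \left(2 \left(-13\right) \left(-18\right) + 394\right) = 230 \left(468 + 394\right) = 230 \cdot 862 = 198260$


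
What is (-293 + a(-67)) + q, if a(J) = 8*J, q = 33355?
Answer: 32526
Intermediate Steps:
(-293 + a(-67)) + q = (-293 + 8*(-67)) + 33355 = (-293 - 536) + 33355 = -829 + 33355 = 32526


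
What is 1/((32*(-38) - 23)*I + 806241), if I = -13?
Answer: 1/822348 ≈ 1.2160e-6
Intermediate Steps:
1/((32*(-38) - 23)*I + 806241) = 1/((32*(-38) - 23)*(-13) + 806241) = 1/((-1216 - 23)*(-13) + 806241) = 1/(-1239*(-13) + 806241) = 1/(16107 + 806241) = 1/822348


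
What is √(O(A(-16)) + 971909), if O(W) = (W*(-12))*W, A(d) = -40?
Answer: √952709 ≈ 976.07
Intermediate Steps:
O(W) = -12*W² (O(W) = (-12*W)*W = -12*W²)
√(O(A(-16)) + 971909) = √(-12*(-40)² + 971909) = √(-12*1600 + 971909) = √(-19200 + 971909) = √952709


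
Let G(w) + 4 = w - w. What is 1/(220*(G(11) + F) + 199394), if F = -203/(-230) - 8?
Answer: 23/4529808 ≈ 5.0775e-6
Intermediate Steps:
G(w) = -4 (G(w) = -4 + (w - w) = -4 + 0 = -4)
F = -1637/230 (F = -203*(-1/230) - 8 = 203/230 - 8 = -1637/230 ≈ -7.1174)
1/(220*(G(11) + F) + 199394) = 1/(220*(-4 - 1637/230) + 199394) = 1/(220*(-2557/230) + 199394) = 1/(-56254/23 + 199394) = 1/(4529808/23) = 23/4529808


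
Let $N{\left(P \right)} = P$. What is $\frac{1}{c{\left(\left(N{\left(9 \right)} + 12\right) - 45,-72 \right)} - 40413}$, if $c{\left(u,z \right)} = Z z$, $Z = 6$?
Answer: $- \frac{1}{40845} \approx -2.4483 \cdot 10^{-5}$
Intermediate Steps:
$c{\left(u,z \right)} = 6 z$
$\frac{1}{c{\left(\left(N{\left(9 \right)} + 12\right) - 45,-72 \right)} - 40413} = \frac{1}{6 \left(-72\right) - 40413} = \frac{1}{-432 - 40413} = \frac{1}{-40845} = - \frac{1}{40845}$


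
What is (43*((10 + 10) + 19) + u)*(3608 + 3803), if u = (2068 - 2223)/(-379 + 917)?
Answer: 6685248181/538 ≈ 1.2426e+7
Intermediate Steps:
u = -155/538 ≈ -0.28810
(43*((10 + 10) + 19) + u)*(3608 + 3803) = (43*((10 + 10) + 19) - 155/538)*(3608 + 3803) = (43*(20 + 19) - 155/538)*7411 = (43*39 - 155/538)*7411 = (1677 - 155/538)*7411 = (902071/538)*7411 = 6685248181/538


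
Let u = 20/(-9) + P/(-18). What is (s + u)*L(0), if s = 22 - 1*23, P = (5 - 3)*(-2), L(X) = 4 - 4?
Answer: 0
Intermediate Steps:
L(X) = 0
P = -4 (P = 2*(-2) = -4)
s = -1 (s = 22 - 23 = -1)
u = -2 (u = 20/(-9) - 4/(-18) = 20*(-⅑) - 4*(-1/18) = -20/9 + 2/9 = -2)
(s + u)*L(0) = (-1 - 2)*0 = -3*0 = 0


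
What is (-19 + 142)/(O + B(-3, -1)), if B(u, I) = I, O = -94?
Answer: -123/95 ≈ -1.2947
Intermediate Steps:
(-19 + 142)/(O + B(-3, -1)) = (-19 + 142)/(-94 - 1) = 123/(-95) = 123*(-1/95) = -123/95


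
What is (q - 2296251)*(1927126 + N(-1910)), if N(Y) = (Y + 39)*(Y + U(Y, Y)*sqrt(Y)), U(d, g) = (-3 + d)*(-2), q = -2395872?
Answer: -25810129902528 + 33588309120858*I*sqrt(1910) ≈ -2.581e+13 + 1.4679e+15*I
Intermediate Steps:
U(d, g) = 6 - 2*d
N(Y) = (39 + Y)*(Y + sqrt(Y)*(6 - 2*Y)) (N(Y) = (Y + 39)*(Y + (6 - 2*Y)*sqrt(Y)) = (39 + Y)*(Y + sqrt(Y)*(6 - 2*Y)))
(q - 2296251)*(1927126 + N(-1910)) = (-2395872 - 2296251)*(1927126 + ((-1910)**2 + 39*(-1910) + 2*(-1910)**(3/2)*(3 - 1*(-1910)) + 78*sqrt(-1910)*(3 - 1*(-1910)))) = -4692123*(1927126 + (3648100 - 74490 + 2*(-1910*I*sqrt(1910))*(3 + 1910) + 78*(I*sqrt(1910))*(3 + 1910))) = -4692123*(1927126 + (3648100 - 74490 + 2*(-1910*I*sqrt(1910))*1913 + 78*(I*sqrt(1910))*1913)) = -4692123*(1927126 + (3648100 - 74490 - 7307660*I*sqrt(1910) + 149214*I*sqrt(1910))) = -4692123*(1927126 + (3573610 - 7158446*I*sqrt(1910))) = -4692123*(5500736 - 7158446*I*sqrt(1910)) = -25810129902528 + 33588309120858*I*sqrt(1910)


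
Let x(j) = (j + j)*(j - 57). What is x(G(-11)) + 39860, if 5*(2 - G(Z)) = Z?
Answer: 985412/25 ≈ 39417.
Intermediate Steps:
G(Z) = 2 - Z/5
x(j) = 2*j*(-57 + j) (x(j) = (2*j)*(-57 + j) = 2*j*(-57 + j))
x(G(-11)) + 39860 = 2*(2 - ⅕*(-11))*(-57 + (2 - ⅕*(-11))) + 39860 = 2*(2 + 11/5)*(-57 + (2 + 11/5)) + 39860 = 2*(21/5)*(-57 + 21/5) + 39860 = 2*(21/5)*(-264/5) + 39860 = -11088/25 + 39860 = 985412/25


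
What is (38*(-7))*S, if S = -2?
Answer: 532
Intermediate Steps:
(38*(-7))*S = (38*(-7))*(-2) = -266*(-2) = 532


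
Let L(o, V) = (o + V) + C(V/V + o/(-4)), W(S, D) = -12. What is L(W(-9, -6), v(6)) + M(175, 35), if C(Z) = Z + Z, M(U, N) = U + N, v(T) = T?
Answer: 212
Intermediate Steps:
M(U, N) = N + U
C(Z) = 2*Z
L(o, V) = 2 + V + o/2 (L(o, V) = (o + V) + 2*(V/V + o/(-4)) = (V + o) + 2*(1 + o*(-¼)) = (V + o) + 2*(1 - o/4) = (V + o) + (2 - o/2) = 2 + V + o/2)
L(W(-9, -6), v(6)) + M(175, 35) = (2 + 6 + (½)*(-12)) + (35 + 175) = (2 + 6 - 6) + 210 = 2 + 210 = 212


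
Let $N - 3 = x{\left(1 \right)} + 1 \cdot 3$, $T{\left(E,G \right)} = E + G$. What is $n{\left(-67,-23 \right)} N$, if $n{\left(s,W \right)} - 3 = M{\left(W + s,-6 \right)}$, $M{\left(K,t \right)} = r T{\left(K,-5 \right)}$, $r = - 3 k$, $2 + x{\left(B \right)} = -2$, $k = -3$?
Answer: $-1704$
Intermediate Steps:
$x{\left(B \right)} = -4$ ($x{\left(B \right)} = -2 - 2 = -4$)
$r = 9$ ($r = \left(-3\right) \left(-3\right) = 9$)
$N = 2$ ($N = 3 + \left(-4 + 1 \cdot 3\right) = 3 + \left(-4 + 3\right) = 3 - 1 = 2$)
$M{\left(K,t \right)} = -45 + 9 K$ ($M{\left(K,t \right)} = 9 \left(K - 5\right) = 9 \left(-5 + K\right) = -45 + 9 K$)
$n{\left(s,W \right)} = -42 + 9 W + 9 s$ ($n{\left(s,W \right)} = 3 + \left(-45 + 9 \left(W + s\right)\right) = 3 - \left(45 - 9 W - 9 s\right) = 3 + \left(-45 + 9 W + 9 s\right) = -42 + 9 W + 9 s$)
$n{\left(-67,-23 \right)} N = \left(-42 + 9 \left(-23\right) + 9 \left(-67\right)\right) 2 = \left(-42 - 207 - 603\right) 2 = \left(-852\right) 2 = -1704$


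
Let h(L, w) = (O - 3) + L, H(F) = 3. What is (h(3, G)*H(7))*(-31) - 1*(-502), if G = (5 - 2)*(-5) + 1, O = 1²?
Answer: 409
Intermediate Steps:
O = 1
G = -14 (G = 3*(-5) + 1 = -15 + 1 = -14)
h(L, w) = -2 + L (h(L, w) = (1 - 3) + L = -2 + L)
(h(3, G)*H(7))*(-31) - 1*(-502) = ((-2 + 3)*3)*(-31) - 1*(-502) = (1*3)*(-31) + 502 = 3*(-31) + 502 = -93 + 502 = 409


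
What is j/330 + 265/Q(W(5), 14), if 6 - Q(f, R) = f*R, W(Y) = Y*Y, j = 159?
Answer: -5459/18920 ≈ -0.28853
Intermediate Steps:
W(Y) = Y²
Q(f, R) = 6 - R*f (Q(f, R) = 6 - f*R = 6 - R*f)
j/330 + 265/Q(W(5), 14) = 159/330 + 265/(6 - 1*14*5²) = 159*(1/330) + 265/(6 - 1*14*25) = 53/110 + 265/(6 - 350) = 53/110 + 265/(-344) = 53/110 + 265*(-1/344) = 53/110 - 265/344 = -5459/18920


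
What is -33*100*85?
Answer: -280500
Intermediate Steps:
-33*100*85 = -3300*85 = -280500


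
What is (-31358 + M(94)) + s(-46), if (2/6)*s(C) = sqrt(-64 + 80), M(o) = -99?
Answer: -31445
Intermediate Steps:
s(C) = 12 (s(C) = 3*sqrt(-64 + 80) = 3*sqrt(16) = 3*4 = 12)
(-31358 + M(94)) + s(-46) = (-31358 - 99) + 12 = -31457 + 12 = -31445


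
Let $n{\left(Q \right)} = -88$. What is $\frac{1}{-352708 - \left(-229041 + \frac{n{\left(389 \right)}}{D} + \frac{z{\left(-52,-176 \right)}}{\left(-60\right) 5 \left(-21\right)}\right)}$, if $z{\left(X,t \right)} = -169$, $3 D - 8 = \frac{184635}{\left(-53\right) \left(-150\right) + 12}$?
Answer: $- \frac{521495100}{64487306409587} \approx -8.0868 \cdot 10^{-6}$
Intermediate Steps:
$D = \frac{82777}{7962}$ ($D = \frac{8}{3} + \frac{184635 \frac{1}{\left(-53\right) \left(-150\right) + 12}}{3} = \frac{8}{3} + \frac{184635 \frac{1}{7950 + 12}}{3} = \frac{8}{3} + \frac{184635 \cdot \frac{1}{7962}}{3} = \frac{8}{3} + \frac{1}{3} \cdot \frac{61545}{2654} = \frac{8}{3} + \frac{20515}{2654} = \frac{82777}{7962} \approx 10.397$)
$\frac{1}{-352708 - \left(-229041 + \frac{n{\left(389 \right)}}{D} + \frac{z{\left(-52,-176 \right)}}{\left(-60\right) 5 \left(-21\right)}\right)} = \frac{1}{-352708 - \left(-229041 - \frac{700656}{82777} - \frac{169}{6300}\right)} = \frac{1}{-352708 + \left(229041 - \left(- \frac{700656}{82777} - \frac{169}{6300}\right)\right)} = \frac{1}{-352708 + \left(229041 - - \frac{4428122113}{521495100}\right)} = \frac{1}{-352708 + \left(229041 + \frac{4428122113}{521495100}\right)} = \frac{1}{-352708 + \frac{119448187321213}{521495100}} = \frac{1}{- \frac{64487306409587}{521495100}} = - \frac{521495100}{64487306409587}$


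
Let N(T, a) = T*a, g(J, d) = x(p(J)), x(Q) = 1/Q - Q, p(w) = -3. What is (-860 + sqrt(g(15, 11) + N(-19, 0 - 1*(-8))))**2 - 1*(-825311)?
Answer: 4694285/3 - 13760*I*sqrt(21)/3 ≈ 1.5648e+6 - 21019.0*I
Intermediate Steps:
x(Q) = 1/Q - Q
g(J, d) = 8/3 (g(J, d) = 1/(-3) - 1*(-3) = -1/3 + 3 = 8/3)
(-860 + sqrt(g(15, 11) + N(-19, 0 - 1*(-8))))**2 - 1*(-825311) = (-860 + sqrt(8/3 - 19*(0 - 1*(-8))))**2 - 1*(-825311) = (-860 + sqrt(8/3 - 19*(0 + 8)))**2 + 825311 = (-860 + sqrt(8/3 - 19*8))**2 + 825311 = (-860 + sqrt(8/3 - 152))**2 + 825311 = (-860 + sqrt(-448/3))**2 + 825311 = (-860 + 8*I*sqrt(21)/3)**2 + 825311 = 825311 + (-860 + 8*I*sqrt(21)/3)**2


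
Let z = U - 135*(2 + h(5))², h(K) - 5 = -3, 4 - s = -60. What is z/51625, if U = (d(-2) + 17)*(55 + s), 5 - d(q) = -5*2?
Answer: 1648/51625 ≈ 0.031923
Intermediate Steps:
s = 64 (s = 4 - 1*(-60) = 4 + 60 = 64)
h(K) = 2 (h(K) = 5 - 3 = 2)
d(q) = 15 (d(q) = 5 - (-5)*2 = 5 - 1*(-10) = 5 + 10 = 15)
U = 3808 (U = (15 + 17)*(55 + 64) = 32*119 = 3808)
z = 1648 (z = 3808 - 135*(2 + 2)² = 3808 - 135*4² = 3808 - 135*16 = 3808 - 2160 = 1648)
z/51625 = 1648/51625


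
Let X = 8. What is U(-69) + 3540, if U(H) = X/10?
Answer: 17704/5 ≈ 3540.8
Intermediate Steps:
U(H) = ⅘ (U(H) = 8/10 = 8*(⅒) = ⅘)
U(-69) + 3540 = ⅘ + 3540 = 17704/5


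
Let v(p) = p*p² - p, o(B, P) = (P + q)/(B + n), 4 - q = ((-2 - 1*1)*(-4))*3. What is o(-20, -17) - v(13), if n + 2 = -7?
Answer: -63287/29 ≈ -2182.3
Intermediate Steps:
n = -9 (n = -2 - 7 = -9)
q = -32 (q = 4 - (-2 - 1*1)*(-4)*3 = 4 - (-2 - 1)*(-4)*3 = 4 - (-3*(-4))*3 = 4 - 12*3 = 4 - 1*36 = 4 - 36 = -32)
o(B, P) = (-32 + P)/(-9 + B) (o(B, P) = (P - 32)/(B - 9) = (-32 + P)/(-9 + B))
v(p) = p³ - p
o(-20, -17) - v(13) = (-32 - 17)/(-9 - 20) - (13³ - 1*13) = -49/(-29) - (2197 - 13) = -1/29*(-49) - 1*2184 = 49/29 - 2184 = -63287/29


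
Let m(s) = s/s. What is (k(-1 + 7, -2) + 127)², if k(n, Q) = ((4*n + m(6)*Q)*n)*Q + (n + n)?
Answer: 15625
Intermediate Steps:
m(s) = 1
k(n, Q) = 2*n + Q*n*(Q + 4*n) (k(n, Q) = ((4*n + 1*Q)*n)*Q + (n + n) = ((4*n + Q)*n)*Q + 2*n = ((Q + 4*n)*n)*Q + 2*n = (n*(Q + 4*n))*Q + 2*n = Q*n*(Q + 4*n) + 2*n = 2*n + Q*n*(Q + 4*n))
(k(-1 + 7, -2) + 127)² = ((-1 + 7)*(2 + (-2)² + 4*(-2)*(-1 + 7)) + 127)² = (6*(2 + 4 + 4*(-2)*6) + 127)² = (6*(2 + 4 - 48) + 127)² = (6*(-42) + 127)² = (-252 + 127)² = (-125)² = 15625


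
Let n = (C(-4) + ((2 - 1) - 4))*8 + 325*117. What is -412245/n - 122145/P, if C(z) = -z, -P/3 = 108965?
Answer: -8674352566/828853169 ≈ -10.465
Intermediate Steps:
P = -326895 (P = -3*108965 = -326895)
n = 38033 (n = (-1*(-4) + ((2 - 1) - 4))*8 + 325*117 = (4 + (1 - 4))*8 + 38025 = (4 - 3)*8 + 38025 = 1*8 + 38025 = 8 + 38025 = 38033)
-412245/n - 122145/P = -412245/38033 - 122145/(-326895) = -412245*1/38033 - 122145*(-1/326895) = -412245/38033 + 8143/21793 = -8674352566/828853169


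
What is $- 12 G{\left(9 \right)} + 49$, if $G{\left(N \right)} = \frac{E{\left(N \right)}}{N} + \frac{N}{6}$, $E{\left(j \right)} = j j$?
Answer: $-77$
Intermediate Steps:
$E{\left(j \right)} = j^{2}$
$G{\left(N \right)} = \frac{7 N}{6}$ ($G{\left(N \right)} = \frac{N^{2}}{N} + \frac{N}{6} = N + N \frac{1}{6} = N + \frac{N}{6} = \frac{7 N}{6}$)
$- 12 G{\left(9 \right)} + 49 = - 12 \cdot \frac{7}{6} \cdot 9 + 49 = \left(-12\right) \frac{21}{2} + 49 = -126 + 49 = -77$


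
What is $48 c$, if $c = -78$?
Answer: $-3744$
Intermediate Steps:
$48 c = 48 \left(-78\right) = -3744$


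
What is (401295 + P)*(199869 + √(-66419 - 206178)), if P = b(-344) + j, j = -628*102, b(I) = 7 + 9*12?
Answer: 67426606626 + 4385602*I*√1613 ≈ 6.7427e+10 + 1.7614e+8*I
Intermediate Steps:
b(I) = 115 (b(I) = 7 + 108 = 115)
j = -64056
P = -63941 (P = 115 - 64056 = -63941)
(401295 + P)*(199869 + √(-66419 - 206178)) = (401295 - 63941)*(199869 + √(-66419 - 206178)) = 337354*(199869 + √(-272597)) = 337354*(199869 + 13*I*√1613) = 67426606626 + 4385602*I*√1613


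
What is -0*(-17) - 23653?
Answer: -23653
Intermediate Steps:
-0*(-17) - 23653 = -33*0 - 23653 = 0 - 23653 = -23653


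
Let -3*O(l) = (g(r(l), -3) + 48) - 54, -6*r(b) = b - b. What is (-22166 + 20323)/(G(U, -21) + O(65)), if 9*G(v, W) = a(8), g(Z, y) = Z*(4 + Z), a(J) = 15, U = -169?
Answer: -5529/11 ≈ -502.64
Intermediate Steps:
r(b) = 0 (r(b) = -(b - b)/6 = -⅙*0 = 0)
G(v, W) = 5/3 (G(v, W) = (⅑)*15 = 5/3)
O(l) = 2 (O(l) = -((0*(4 + 0) + 48) - 54)/3 = -((0*4 + 48) - 54)/3 = -((0 + 48) - 54)/3 = -(48 - 54)/3 = -⅓*(-6) = 2)
(-22166 + 20323)/(G(U, -21) + O(65)) = (-22166 + 20323)/(5/3 + 2) = -1843/11/3 = -1843*3/11 = -5529/11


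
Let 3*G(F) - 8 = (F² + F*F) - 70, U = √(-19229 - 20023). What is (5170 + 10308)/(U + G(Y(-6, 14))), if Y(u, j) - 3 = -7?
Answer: -38695/9838 - 7739*I*√9813/9838 ≈ -3.9332 - 77.925*I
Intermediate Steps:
Y(u, j) = -4 (Y(u, j) = 3 - 7 = -4)
U = 2*I*√9813 (U = √(-39252) = 2*I*√9813 ≈ 198.12*I)
G(F) = -62/3 + 2*F²/3 (G(F) = 8/3 + ((F² + F*F) - 70)/3 = 8/3 + ((F² + F²) - 70)/3 = 8/3 + (2*F² - 70)/3 = 8/3 + (-70 + 2*F²)/3 = 8/3 + (-70/3 + 2*F²/3) = -62/3 + 2*F²/3)
(5170 + 10308)/(U + G(Y(-6, 14))) = (5170 + 10308)/(2*I*√9813 + (-62/3 + (⅔)*(-4)²)) = 15478/(2*I*√9813 + (-62/3 + (⅔)*16)) = 15478/(2*I*√9813 + (-62/3 + 32/3)) = 15478/(2*I*√9813 - 10) = 15478/(-10 + 2*I*√9813)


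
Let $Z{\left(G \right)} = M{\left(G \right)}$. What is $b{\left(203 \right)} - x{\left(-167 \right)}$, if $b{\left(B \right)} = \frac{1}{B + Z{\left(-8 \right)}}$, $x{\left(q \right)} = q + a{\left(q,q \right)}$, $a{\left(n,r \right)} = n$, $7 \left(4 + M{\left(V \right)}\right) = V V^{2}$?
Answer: $\frac{294261}{881} \approx 334.01$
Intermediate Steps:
$M{\left(V \right)} = -4 + \frac{V^{3}}{7}$ ($M{\left(V \right)} = -4 + \frac{V V^{2}}{7} = -4 + \frac{V^{3}}{7}$)
$Z{\left(G \right)} = -4 + \frac{G^{3}}{7}$
$x{\left(q \right)} = 2 q$ ($x{\left(q \right)} = q + q = 2 q$)
$b{\left(B \right)} = \frac{1}{- \frac{540}{7} + B}$ ($b{\left(B \right)} = \frac{1}{B + \left(-4 + \frac{\left(-8\right)^{3}}{7}\right)} = \frac{1}{B + \left(-4 + \frac{1}{7} \left(-512\right)\right)} = \frac{1}{B - \frac{540}{7}} = \frac{1}{- \frac{540}{7} + B}$)
$b{\left(203 \right)} - x{\left(-167 \right)} = \frac{7}{-540 + 7 \cdot 203} - 2 \left(-167\right) = \frac{7}{-540 + 1421} - -334 = \frac{7}{881} + 334 = \frac{294261}{881}$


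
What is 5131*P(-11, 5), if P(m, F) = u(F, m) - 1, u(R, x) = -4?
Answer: -25655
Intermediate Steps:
P(m, F) = -5 (P(m, F) = -4 - 1 = -5)
5131*P(-11, 5) = 5131*(-5) = -25655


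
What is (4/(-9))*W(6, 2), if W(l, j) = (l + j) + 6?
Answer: -56/9 ≈ -6.2222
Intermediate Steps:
W(l, j) = 6 + j + l (W(l, j) = (j + l) + 6 = 6 + j + l)
(4/(-9))*W(6, 2) = (4/(-9))*(6 + 2 + 6) = (4*(-⅑))*14 = -4/9*14 = -56/9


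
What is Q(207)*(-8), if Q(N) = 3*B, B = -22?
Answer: 528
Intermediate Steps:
Q(N) = -66 (Q(N) = 3*(-22) = -66)
Q(207)*(-8) = -66*(-8) = 528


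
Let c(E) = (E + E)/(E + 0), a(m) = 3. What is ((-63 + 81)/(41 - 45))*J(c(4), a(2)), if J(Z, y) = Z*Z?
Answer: -18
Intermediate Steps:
c(E) = 2 (c(E) = (2*E)/E = 2)
J(Z, y) = Z**2
((-63 + 81)/(41 - 45))*J(c(4), a(2)) = ((-63 + 81)/(41 - 45))*2**2 = (18/(-4))*4 = (18*(-1/4))*4 = -9/2*4 = -18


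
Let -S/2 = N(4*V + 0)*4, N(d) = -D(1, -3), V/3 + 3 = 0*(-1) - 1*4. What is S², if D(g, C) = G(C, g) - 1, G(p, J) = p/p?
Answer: 0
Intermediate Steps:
G(p, J) = 1
D(g, C) = 0 (D(g, C) = 1 - 1 = 0)
V = -21 (V = -9 + 3*(0*(-1) - 1*4) = -9 + 3*(0 - 4) = -9 + 3*(-4) = -9 - 12 = -21)
N(d) = 0 (N(d) = -1*0 = 0)
S = 0 (S = -0*4 = -2*0 = 0)
S² = 0² = 0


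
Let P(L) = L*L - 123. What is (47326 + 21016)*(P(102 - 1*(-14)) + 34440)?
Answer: 3264902366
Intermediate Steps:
P(L) = -123 + L² (P(L) = L² - 123 = -123 + L²)
(47326 + 21016)*(P(102 - 1*(-14)) + 34440) = (47326 + 21016)*((-123 + (102 - 1*(-14))²) + 34440) = 68342*((-123 + (102 + 14)²) + 34440) = 68342*((-123 + 116²) + 34440) = 68342*((-123 + 13456) + 34440) = 68342*(13333 + 34440) = 68342*47773 = 3264902366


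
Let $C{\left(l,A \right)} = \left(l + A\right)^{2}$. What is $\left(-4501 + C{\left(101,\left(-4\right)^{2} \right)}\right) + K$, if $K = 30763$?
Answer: $39951$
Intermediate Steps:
$C{\left(l,A \right)} = \left(A + l\right)^{2}$
$\left(-4501 + C{\left(101,\left(-4\right)^{2} \right)}\right) + K = \left(-4501 + \left(\left(-4\right)^{2} + 101\right)^{2}\right) + 30763 = \left(-4501 + \left(16 + 101\right)^{2}\right) + 30763 = \left(-4501 + 117^{2}\right) + 30763 = \left(-4501 + 13689\right) + 30763 = 9188 + 30763 = 39951$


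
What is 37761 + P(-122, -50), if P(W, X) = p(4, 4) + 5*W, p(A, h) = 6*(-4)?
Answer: 37127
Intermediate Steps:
p(A, h) = -24
P(W, X) = -24 + 5*W
37761 + P(-122, -50) = 37761 + (-24 + 5*(-122)) = 37761 + (-24 - 610) = 37761 - 634 = 37127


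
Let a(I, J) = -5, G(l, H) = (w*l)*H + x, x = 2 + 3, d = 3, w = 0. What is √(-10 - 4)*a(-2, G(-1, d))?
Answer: -5*I*√14 ≈ -18.708*I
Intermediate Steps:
x = 5
G(l, H) = 5 (G(l, H) = (0*l)*H + 5 = 0*H + 5 = 0 + 5 = 5)
√(-10 - 4)*a(-2, G(-1, d)) = √(-10 - 4)*(-5) = √(-14)*(-5) = (I*√14)*(-5) = -5*I*√14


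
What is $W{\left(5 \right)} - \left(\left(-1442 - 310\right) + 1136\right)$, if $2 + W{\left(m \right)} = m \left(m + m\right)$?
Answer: $664$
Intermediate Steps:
$W{\left(m \right)} = -2 + 2 m^{2}$ ($W{\left(m \right)} = -2 + m \left(m + m\right) = -2 + m 2 m = -2 + 2 m^{2}$)
$W{\left(5 \right)} - \left(\left(-1442 - 310\right) + 1136\right) = \left(-2 + 2 \cdot 5^{2}\right) - \left(\left(-1442 - 310\right) + 1136\right) = \left(-2 + 2 \cdot 25\right) - \left(-1752 + 1136\right) = \left(-2 + 50\right) - -616 = 48 + 616 = 664$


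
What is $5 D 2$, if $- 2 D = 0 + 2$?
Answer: $-10$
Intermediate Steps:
$D = -1$ ($D = - \frac{0 + 2}{2} = \left(- \frac{1}{2}\right) 2 = -1$)
$5 D 2 = 5 \left(-1\right) 2 = \left(-5\right) 2 = -10$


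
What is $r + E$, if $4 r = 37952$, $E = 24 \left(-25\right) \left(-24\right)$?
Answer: $23888$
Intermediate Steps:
$E = 14400$ ($E = \left(-600\right) \left(-24\right) = 14400$)
$r = 9488$ ($r = \frac{1}{4} \cdot 37952 = 9488$)
$r + E = 9488 + 14400 = 23888$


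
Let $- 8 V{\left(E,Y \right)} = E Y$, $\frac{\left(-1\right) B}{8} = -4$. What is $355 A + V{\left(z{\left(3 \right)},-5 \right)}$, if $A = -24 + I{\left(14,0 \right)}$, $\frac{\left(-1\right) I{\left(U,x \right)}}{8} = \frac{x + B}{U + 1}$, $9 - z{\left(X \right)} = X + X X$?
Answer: $- \frac{349933}{24} \approx -14581.0$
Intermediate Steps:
$B = 32$ ($B = \left(-8\right) \left(-4\right) = 32$)
$z{\left(X \right)} = 9 - X - X^{2}$ ($z{\left(X \right)} = 9 - \left(X + X X\right) = 9 - \left(X + X^{2}\right) = 9 - X - X^{2}$)
$I{\left(U,x \right)} = - \frac{8 \left(32 + x\right)}{1 + U}$ ($I{\left(U,x \right)} = - 8 \frac{x + 32}{U + 1} = - 8 \frac{32 + x}{1 + U} = - \frac{8 \left(32 + x\right)}{1 + U}$)
$A = - \frac{616}{15}$ ($A = -24 + \frac{8 \left(-32 - 0\right)}{1 + 14} = -24 + \frac{8 \left(-32 + 0\right)}{15} = -24 + 8 \cdot \frac{1}{15} \left(-32\right) = -24 - \frac{256}{15} = - \frac{616}{15} \approx -41.067$)
$V{\left(E,Y \right)} = - \frac{E Y}{8}$
$355 A + V{\left(z{\left(3 \right)},-5 \right)} = 355 \left(- \frac{616}{15}\right) - \frac{1}{8} \left(9 - 3 - 3^{2}\right) \left(-5\right) = - \frac{43736}{3} - \frac{1}{8} \left(9 - 3 - 9\right) \left(-5\right) = - \frac{43736}{3} - \left(- \frac{3}{8}\right) \left(-5\right) = - \frac{43736}{3} - \frac{15}{8} = - \frac{349933}{24}$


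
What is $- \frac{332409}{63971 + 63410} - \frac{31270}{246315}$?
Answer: $- \frac{17172105341}{6275170203} \approx -2.7365$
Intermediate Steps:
$- \frac{332409}{63971 + 63410} - \frac{31270}{246315} = - \frac{332409}{127381} - \frac{6254}{49263} = - \frac{17172105341}{6275170203}$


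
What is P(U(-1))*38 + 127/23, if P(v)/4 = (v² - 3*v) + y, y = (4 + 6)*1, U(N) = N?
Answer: 49071/23 ≈ 2133.5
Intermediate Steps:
y = 10 (y = 10*1 = 10)
P(v) = 40 - 12*v + 4*v² (P(v) = 4*((v² - 3*v) + 10) = 4*(10 + v² - 3*v) = 40 - 12*v + 4*v²)
P(U(-1))*38 + 127/23 = (40 - 12*(-1) + 4*(-1)²)*38 + 127/23 = (40 + 12 + 4*1)*38 + 127*(1/23) = (40 + 12 + 4)*38 + 127/23 = 56*38 + 127/23 = 2128 + 127/23 = 49071/23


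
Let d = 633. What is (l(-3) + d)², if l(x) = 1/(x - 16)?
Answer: 144624676/361 ≈ 4.0062e+5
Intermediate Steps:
l(x) = 1/(-16 + x)
(l(-3) + d)² = (1/(-16 - 3) + 633)² = (1/(-19) + 633)² = (-1/19 + 633)² = (12026/19)² = 144624676/361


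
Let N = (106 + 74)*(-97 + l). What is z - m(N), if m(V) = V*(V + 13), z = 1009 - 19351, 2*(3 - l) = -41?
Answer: -174879252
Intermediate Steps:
l = 47/2 (l = 3 - ½*(-41) = 3 + 41/2 = 47/2 ≈ 23.500)
N = -13230 (N = (106 + 74)*(-97 + 47/2) = 180*(-147/2) = -13230)
z = -18342
m(V) = V*(13 + V)
z - m(N) = -18342 - (-13230)*(13 - 13230) = -18342 - (-13230)*(-13217) = -18342 - 1*174860910 = -18342 - 174860910 = -174879252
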